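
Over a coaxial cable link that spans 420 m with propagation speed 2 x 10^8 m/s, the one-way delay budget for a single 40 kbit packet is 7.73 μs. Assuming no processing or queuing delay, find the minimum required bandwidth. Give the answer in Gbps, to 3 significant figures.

7.10 Gbps

Propagation delay = 420 / 200000000 = 2.1 μs.
Transmission budget = 7.73 − 2.1 = 5.63 μs.
R ≥ L / t_tx = 40000 bits / 5.63e-06 s = 7.10 Gbps.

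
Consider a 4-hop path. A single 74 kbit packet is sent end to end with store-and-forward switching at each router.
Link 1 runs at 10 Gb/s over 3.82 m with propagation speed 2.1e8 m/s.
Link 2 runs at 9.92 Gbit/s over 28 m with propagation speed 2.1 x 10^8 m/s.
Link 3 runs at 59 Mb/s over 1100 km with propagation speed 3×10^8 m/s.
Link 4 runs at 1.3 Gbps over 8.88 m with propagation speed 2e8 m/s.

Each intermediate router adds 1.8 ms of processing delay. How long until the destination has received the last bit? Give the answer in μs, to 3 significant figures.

10400 μs

L = 74000 bits.
Transmission delays (L/R per hop): 7.4, 7.45968, 1254.24, 56.9231 μs; sum = 1326.02 μs.
Propagation delays (d/s per hop): 0.0181905, 0.133333, 3666.67, 0.0444 μs; sum = 3666.86 μs.
Processing at 3 router(s): 3 × 1.8 ms = 5400 μs.
End-to-end = 10400 μs.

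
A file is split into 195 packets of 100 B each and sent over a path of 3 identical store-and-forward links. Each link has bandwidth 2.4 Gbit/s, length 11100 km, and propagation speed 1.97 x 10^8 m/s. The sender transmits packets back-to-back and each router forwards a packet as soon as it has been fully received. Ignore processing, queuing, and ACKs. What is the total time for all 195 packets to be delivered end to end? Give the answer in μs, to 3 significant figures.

Per-hop transmission t_tx = L/R = 800/2400000000 = 0.333333 μs.
Per-hop propagation t_prop = 11100000/197000000 = 56345.2 μs.
Pipeline fill: first packet needs 3·t_tx to clear all hops; remaining 194 packets each add one t_tx.
Total = (3+195-1)·t_tx + 3·t_prop = 197·0.333333 + 3·56345.2 = 169000 μs.

169000 μs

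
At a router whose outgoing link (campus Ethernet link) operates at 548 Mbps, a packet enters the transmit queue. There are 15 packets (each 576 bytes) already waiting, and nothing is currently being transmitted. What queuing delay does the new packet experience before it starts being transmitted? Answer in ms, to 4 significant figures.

0.1261 ms

Each queued packet: L/R = 4608/548000000 = 0.00840876 ms.
15 queued → 0.126131 ms.
Queuing delay = 0.1261 ms.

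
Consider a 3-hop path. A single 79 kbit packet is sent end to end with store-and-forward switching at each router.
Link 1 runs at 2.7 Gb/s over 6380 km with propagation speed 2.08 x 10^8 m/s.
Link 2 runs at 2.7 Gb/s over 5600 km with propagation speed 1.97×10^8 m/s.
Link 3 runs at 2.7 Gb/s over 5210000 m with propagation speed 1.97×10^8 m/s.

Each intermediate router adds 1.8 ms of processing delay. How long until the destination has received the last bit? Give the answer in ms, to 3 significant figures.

L = 79000 bits.
Transmission delay per hop = L/R = 79000/2700000000 = 0.0292593 ms; 3 hops → 0.0877778 ms.
Propagation delays (d/s per hop): 30.6731, 28.4264, 26.4467 ms; sum = 85.5462 ms.
Processing at 2 router(s): 2 × 1.8 ms = 3.6 ms.
End-to-end = 89.2 ms.

89.2 ms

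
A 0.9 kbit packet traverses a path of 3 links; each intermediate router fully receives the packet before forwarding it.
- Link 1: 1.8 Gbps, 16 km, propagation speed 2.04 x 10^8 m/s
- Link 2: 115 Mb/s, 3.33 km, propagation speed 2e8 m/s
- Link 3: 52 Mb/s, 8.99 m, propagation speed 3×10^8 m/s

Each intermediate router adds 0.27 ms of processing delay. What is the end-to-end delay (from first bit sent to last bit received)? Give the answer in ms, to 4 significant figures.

L = 900 bits.
Transmission delays (L/R per hop): 0.0005, 0.00782609, 0.0173077 ms; sum = 0.0256338 ms.
Propagation delays (d/s per hop): 0.0784314, 0.01665, 2.99667e-05 ms; sum = 0.0951113 ms.
Processing at 2 router(s): 2 × 0.27 ms = 0.54 ms.
End-to-end = 0.6607 ms.

0.6607 ms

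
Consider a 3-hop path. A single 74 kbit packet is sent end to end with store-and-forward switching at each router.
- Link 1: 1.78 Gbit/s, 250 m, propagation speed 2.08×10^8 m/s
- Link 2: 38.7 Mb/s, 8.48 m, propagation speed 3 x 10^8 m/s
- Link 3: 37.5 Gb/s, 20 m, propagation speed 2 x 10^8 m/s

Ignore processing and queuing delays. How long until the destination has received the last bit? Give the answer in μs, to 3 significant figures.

L = 74000 bits.
Transmission delays (L/R per hop): 41.573, 1912.14, 1.97333 μs; sum = 1955.69 μs.
Propagation delays (d/s per hop): 1.20192, 0.0282667, 0.1 μs; sum = 1.33019 μs.
End-to-end = 1960 μs.

1960 μs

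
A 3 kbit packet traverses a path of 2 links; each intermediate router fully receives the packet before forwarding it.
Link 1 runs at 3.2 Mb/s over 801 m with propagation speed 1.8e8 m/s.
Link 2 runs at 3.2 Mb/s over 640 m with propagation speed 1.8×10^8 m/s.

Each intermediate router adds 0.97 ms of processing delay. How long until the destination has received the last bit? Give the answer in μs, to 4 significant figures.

2853 μs

L = 3000 bits.
Transmission delay per hop = L/R = 3000/3200000 = 937.5 μs; 2 hops → 1875 μs.
Propagation delays (d/s per hop): 4.45, 3.55556 μs; sum = 8.00556 μs.
Processing at 1 router(s): 1 × 0.97 ms = 970 μs.
End-to-end = 2853 μs.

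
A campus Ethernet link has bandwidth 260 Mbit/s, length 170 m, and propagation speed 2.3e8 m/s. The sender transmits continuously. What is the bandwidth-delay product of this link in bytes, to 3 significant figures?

24.0 bytes

Propagation delay = 170 / 2.3e+08 = 7.3913e-07 s.
BDP = R × t_prop = 260000000 × 7.3913e-07 = 192.174 bits.
In bytes: 192.174/8 = 24.0 bytes.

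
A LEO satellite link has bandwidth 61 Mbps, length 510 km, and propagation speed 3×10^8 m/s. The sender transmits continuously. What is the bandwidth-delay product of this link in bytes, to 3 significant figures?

Propagation delay = 510000 / 300000000 = 0.0017 s.
BDP = R × t_prop = 61000000 × 0.0017 = 103700 bits.
In bytes: 103700/8 = 13000 bytes.

13000 bytes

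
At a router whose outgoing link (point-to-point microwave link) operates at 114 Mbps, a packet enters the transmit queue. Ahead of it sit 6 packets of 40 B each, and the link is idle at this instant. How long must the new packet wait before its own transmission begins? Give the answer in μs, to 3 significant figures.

Each queued packet: L/R = 320/114000000 = 2.80702 μs.
6 queued → 16.8421 μs.
Queuing delay = 16.8 μs.

16.8 μs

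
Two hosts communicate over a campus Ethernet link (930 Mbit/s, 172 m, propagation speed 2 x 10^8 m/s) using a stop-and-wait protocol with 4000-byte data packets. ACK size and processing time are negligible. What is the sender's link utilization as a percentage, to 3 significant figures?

t_tx = L/R = 32000/930000000 = 3.44086e-05 s.
t_prop = 172/200000000 = 8.6e-07 s; RTT = 1.72e-06 s.
Cycle = t_tx + RTT = 3.61286e-05 s.
Utilization = t_tx / cycle = 3.44086e-05/3.61286e-05 = 95.2 %.

95.2 %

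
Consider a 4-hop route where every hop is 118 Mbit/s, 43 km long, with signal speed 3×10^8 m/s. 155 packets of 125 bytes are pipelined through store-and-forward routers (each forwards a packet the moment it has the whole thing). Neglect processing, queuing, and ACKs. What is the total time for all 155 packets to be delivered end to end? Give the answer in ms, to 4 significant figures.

Per-hop transmission t_tx = L/R = 1000/118000000 = 0.00847458 ms.
Per-hop propagation t_prop = 43000/300000000 = 0.143333 ms.
Pipeline fill: first packet needs 4·t_tx to clear all hops; remaining 154 packets each add one t_tx.
Total = (4+155-1)·t_tx + 4·t_prop = 158·0.00847458 + 4·0.143333 = 1.912 ms.

1.912 ms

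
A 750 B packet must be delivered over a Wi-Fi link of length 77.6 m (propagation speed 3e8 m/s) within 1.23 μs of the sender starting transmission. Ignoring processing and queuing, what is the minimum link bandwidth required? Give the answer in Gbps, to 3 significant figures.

L = 6000 bits.
Propagation delay = 77.6 / 300000000 = 0.258667 μs.
Transmission budget = 1.23 − 0.258667 = 0.971333 μs.
R ≥ L / t_tx = 6000 bits / 9.71333e-07 s = 6.18 Gbps.

6.18 Gbps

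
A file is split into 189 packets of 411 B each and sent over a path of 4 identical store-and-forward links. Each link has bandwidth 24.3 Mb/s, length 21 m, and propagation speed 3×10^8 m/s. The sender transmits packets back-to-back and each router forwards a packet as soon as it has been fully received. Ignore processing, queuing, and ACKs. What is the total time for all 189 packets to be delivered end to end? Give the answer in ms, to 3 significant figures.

26.0 ms

Per-hop transmission t_tx = L/R = 3288/24300000 = 0.135309 ms.
Per-hop propagation t_prop = 21/300000000 = 7e-05 ms.
Pipeline fill: first packet needs 4·t_tx to clear all hops; remaining 188 packets each add one t_tx.
Total = (4+189-1)·t_tx + 4·t_prop = 192·0.135309 + 4·7e-05 = 26.0 ms.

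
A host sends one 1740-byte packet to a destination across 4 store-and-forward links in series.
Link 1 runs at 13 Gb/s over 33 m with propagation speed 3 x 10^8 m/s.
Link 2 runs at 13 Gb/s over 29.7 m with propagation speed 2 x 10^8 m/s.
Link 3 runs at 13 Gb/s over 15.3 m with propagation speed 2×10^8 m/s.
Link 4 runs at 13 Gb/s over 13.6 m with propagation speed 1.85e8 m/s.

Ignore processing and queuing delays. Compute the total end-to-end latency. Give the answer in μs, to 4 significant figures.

L = 1740 × 8 = 13920 bits.
Transmission delay per hop = L/R = 13920/13000000000 = 1.07077 μs; 4 hops → 4.28308 μs.
Propagation delays (d/s per hop): 0.11, 0.1485, 0.0765, 0.0735135 μs; sum = 0.408514 μs.
End-to-end = 4.692 μs.

4.692 μs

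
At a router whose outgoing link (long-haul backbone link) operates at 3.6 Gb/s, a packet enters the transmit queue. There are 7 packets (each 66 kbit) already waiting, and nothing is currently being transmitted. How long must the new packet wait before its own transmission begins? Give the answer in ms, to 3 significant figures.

Each queued packet: L/R = 66000/3600000000 = 0.0183333 ms.
7 queued → 0.128333 ms.
Queuing delay = 0.128 ms.

0.128 ms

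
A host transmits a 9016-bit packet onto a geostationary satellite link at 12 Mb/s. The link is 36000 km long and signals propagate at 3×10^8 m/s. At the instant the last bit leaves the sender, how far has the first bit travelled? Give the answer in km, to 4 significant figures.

225.4 km

t_tx = L/R = 9016/12000000 = 0.000751333 s.
Distance = s × t_tx = 300000000 × 0.000751333 = 225.4 km.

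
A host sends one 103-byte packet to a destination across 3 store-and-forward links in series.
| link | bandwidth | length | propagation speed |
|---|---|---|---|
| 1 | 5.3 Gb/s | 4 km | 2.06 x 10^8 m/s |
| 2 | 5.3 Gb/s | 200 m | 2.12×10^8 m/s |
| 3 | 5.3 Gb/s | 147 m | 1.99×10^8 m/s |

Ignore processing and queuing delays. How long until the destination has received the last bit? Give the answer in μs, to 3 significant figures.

21.6 μs

L = 103 × 8 = 824 bits.
Transmission delay per hop = L/R = 824/5300000000 = 0.155472 μs; 3 hops → 0.466415 μs.
Propagation delays (d/s per hop): 19.4175, 0.943396, 0.738693 μs; sum = 21.0996 μs.
End-to-end = 21.6 μs.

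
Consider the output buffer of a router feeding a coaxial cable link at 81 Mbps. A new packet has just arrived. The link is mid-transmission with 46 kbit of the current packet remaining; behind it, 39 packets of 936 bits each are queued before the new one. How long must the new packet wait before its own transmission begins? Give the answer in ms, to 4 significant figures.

1.019 ms

Each queued packet: L/R = 936/81000000 = 0.0115556 ms.
39 queued → 0.450667 ms.
Plus remaining 46000 bits of current packet: 0.567901 ms.
Queuing delay = 1.019 ms.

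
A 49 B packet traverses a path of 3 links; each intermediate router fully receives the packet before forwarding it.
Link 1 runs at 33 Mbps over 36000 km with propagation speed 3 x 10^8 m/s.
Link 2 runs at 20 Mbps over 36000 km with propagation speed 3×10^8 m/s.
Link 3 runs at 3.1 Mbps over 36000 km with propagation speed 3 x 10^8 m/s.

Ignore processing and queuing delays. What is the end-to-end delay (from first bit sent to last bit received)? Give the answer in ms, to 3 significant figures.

360 ms

L = 49 × 8 = 392 bits.
Transmission delays (L/R per hop): 0.0118788, 0.0196, 0.126452 ms; sum = 0.15793 ms.
Propagation delays (d/s per hop): 120, 120, 120 ms; sum = 360 ms.
End-to-end = 360 ms.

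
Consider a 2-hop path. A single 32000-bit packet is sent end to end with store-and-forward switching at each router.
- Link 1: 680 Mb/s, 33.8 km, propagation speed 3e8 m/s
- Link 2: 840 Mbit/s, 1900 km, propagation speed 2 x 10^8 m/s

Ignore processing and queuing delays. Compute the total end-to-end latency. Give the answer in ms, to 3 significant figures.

Transmission delays (L/R per hop): 0.0470588, 0.0380952 ms; sum = 0.0851541 ms.
Propagation delays (d/s per hop): 0.112667, 9.5 ms; sum = 9.61267 ms.
End-to-end = 9.70 ms.

9.70 ms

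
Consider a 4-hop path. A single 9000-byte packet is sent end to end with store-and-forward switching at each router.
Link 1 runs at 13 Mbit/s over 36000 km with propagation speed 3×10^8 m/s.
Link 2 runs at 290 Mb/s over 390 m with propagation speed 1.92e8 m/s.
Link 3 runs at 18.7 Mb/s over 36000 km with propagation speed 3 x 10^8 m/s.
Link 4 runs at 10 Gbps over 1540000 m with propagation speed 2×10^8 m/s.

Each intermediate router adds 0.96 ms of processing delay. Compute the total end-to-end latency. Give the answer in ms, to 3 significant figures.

260 ms

L = 9000 × 8 = 72000 bits.
Transmission delays (L/R per hop): 5.53846, 0.248276, 3.85027, 0.0072 ms; sum = 9.6442 ms.
Propagation delays (d/s per hop): 120, 0.00203125, 120, 7.7 ms; sum = 247.702 ms.
Processing at 3 router(s): 3 × 0.96 ms = 2.88 ms.
End-to-end = 260 ms.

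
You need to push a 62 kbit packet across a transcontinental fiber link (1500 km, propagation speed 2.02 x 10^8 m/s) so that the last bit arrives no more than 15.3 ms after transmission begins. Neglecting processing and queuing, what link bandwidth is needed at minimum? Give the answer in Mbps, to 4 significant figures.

Propagation delay = 1500000 / 202000000 = 7.42574 ms.
Transmission budget = 15.3 − 7.42574 = 7.87426 ms.
R ≥ L / t_tx = 62000 bits / 0.00787426 s = 7.874 Mbps.

7.874 Mbps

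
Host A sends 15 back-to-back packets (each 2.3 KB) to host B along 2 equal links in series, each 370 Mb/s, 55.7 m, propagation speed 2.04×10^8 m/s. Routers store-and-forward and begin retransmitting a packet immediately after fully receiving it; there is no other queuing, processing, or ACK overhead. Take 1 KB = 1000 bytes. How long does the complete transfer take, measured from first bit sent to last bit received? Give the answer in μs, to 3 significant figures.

796 μs

Per-hop transmission t_tx = L/R = 18400/370000000 = 49.7297 μs.
Per-hop propagation t_prop = 55.7/204000000 = 0.273039 μs.
Pipeline fill: first packet needs 2·t_tx to clear all hops; remaining 14 packets each add one t_tx.
Total = (2+15-1)·t_tx + 2·t_prop = 16·49.7297 + 2·0.273039 = 796 μs.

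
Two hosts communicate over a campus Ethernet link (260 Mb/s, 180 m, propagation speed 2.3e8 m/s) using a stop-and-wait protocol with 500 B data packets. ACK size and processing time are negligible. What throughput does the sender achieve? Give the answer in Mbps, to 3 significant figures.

236 Mbps

t_tx = L/R = 4000/260000000 = 1.53846e-05 s.
t_prop = 180/2.3e+08 = 7.82609e-07 s; RTT = 1.56522e-06 s.
Cycle = t_tx + RTT = 1.69498e-05 s.
Throughput = L / cycle = 4000 / 1.69498e-05 = 236 Mbps.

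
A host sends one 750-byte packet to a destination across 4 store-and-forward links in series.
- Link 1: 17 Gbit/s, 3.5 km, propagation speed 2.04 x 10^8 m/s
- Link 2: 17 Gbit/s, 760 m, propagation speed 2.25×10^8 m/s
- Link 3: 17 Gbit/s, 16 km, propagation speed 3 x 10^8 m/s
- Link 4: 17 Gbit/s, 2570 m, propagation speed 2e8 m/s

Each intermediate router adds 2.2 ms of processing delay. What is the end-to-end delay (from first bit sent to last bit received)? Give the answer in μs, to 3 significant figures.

6690 μs

L = 750 × 8 = 6000 bits.
Transmission delay per hop = L/R = 6000/17000000000 = 0.352941 μs; 4 hops → 1.41176 μs.
Propagation delays (d/s per hop): 17.1569, 3.37778, 53.3333, 12.85 μs; sum = 86.718 μs.
Processing at 3 router(s): 3 × 2.2 ms = 6600 μs.
End-to-end = 6690 μs.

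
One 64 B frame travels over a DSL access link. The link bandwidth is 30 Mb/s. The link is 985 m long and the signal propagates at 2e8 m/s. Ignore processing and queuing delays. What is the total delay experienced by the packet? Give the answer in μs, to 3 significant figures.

L = 64 × 8 = 512 bits.
Transmission delay = L/R = 512 / 30000000 = 17.0667 μs.
Propagation delay = d/s = 985 m / 200000000 m/s = 4.925 μs.
Total = 22.0 μs.

22.0 μs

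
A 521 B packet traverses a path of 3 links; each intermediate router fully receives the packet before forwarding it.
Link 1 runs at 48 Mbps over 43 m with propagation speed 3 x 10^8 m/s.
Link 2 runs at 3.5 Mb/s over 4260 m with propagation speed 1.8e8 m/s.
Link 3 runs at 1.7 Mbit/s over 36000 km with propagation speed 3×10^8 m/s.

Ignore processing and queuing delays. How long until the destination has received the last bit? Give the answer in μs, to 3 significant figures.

L = 521 × 8 = 4168 bits.
Transmission delays (L/R per hop): 86.8333, 1190.86, 2451.76 μs; sum = 3729.46 μs.
Propagation delays (d/s per hop): 0.143333, 23.6667, 120000 μs; sum = 120024 μs.
End-to-end = 124000 μs.

124000 μs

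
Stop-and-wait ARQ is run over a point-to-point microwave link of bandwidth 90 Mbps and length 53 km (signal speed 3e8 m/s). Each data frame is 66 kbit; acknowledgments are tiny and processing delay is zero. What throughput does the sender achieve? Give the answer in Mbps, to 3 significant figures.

60.7 Mbps

t_tx = L/R = 66000/90000000 = 0.000733333 s.
t_prop = 53000/300000000 = 0.000176667 s; RTT = 0.000353333 s.
Cycle = t_tx + RTT = 0.00108667 s.
Throughput = L / cycle = 66000 / 0.00108667 = 60.7 Mbps.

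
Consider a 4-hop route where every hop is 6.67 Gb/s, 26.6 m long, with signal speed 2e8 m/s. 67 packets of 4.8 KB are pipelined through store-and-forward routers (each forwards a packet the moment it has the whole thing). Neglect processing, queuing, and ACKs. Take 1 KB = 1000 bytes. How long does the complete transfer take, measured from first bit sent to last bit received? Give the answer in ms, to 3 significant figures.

0.404 ms

Per-hop transmission t_tx = L/R = 38400/6670000000 = 0.00575712 ms.
Per-hop propagation t_prop = 26.6/200000000 = 0.000133 ms.
Pipeline fill: first packet needs 4·t_tx to clear all hops; remaining 66 packets each add one t_tx.
Total = (4+67-1)·t_tx + 4·t_prop = 70·0.00575712 + 4·0.000133 = 0.404 ms.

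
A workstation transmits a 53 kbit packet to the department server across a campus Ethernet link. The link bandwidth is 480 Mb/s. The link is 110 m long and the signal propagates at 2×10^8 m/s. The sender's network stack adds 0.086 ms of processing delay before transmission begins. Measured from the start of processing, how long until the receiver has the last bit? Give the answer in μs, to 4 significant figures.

L = 53000 bits.
Transmission delay = L/R = 53000 / 480000000 = 110.417 μs.
Propagation delay = d/s = 110 m / 200000000 m/s = 0.55 μs.
Plus processing delay 0.086 ms = 86 μs.
Total = 197.0 μs.

197.0 μs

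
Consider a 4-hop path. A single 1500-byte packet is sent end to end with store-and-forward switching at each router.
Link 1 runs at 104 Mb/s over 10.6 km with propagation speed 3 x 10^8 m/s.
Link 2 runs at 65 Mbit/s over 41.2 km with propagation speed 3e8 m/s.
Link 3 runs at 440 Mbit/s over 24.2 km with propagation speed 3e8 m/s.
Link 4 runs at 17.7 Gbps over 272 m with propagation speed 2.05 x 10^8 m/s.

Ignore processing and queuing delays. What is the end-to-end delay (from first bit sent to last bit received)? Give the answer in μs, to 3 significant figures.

583 μs

L = 1500 × 8 = 12000 bits.
Transmission delays (L/R per hop): 115.385, 184.615, 27.2727, 0.677966 μs; sum = 327.951 μs.
Propagation delays (d/s per hop): 35.3333, 137.333, 80.6667, 1.32683 μs; sum = 254.66 μs.
End-to-end = 583 μs.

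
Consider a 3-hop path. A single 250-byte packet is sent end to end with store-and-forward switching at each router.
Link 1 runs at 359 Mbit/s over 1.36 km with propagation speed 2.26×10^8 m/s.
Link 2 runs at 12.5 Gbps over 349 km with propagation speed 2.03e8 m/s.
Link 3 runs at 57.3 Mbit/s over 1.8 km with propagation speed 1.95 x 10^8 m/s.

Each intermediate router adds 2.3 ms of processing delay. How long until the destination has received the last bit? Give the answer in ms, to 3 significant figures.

L = 250 × 8 = 2000 bits.
Transmission delays (L/R per hop): 0.00557103, 0.00016, 0.034904 ms; sum = 0.040635 ms.
Propagation delays (d/s per hop): 0.0060177, 1.71921, 0.00923077 ms; sum = 1.73446 ms.
Processing at 2 router(s): 2 × 2.3 ms = 4.6 ms.
End-to-end = 6.38 ms.

6.38 ms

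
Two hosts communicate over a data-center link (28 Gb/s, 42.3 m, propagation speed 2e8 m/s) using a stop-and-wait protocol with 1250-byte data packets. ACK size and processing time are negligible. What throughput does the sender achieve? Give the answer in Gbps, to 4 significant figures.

t_tx = L/R = 10000/28000000000 = 3.57143e-07 s.
t_prop = 42.3/200000000 = 2.115e-07 s; RTT = 4.23e-07 s.
Cycle = t_tx + RTT = 7.80143e-07 s.
Throughput = L / cycle = 10000 / 7.80143e-07 = 12.82 Gbps.

12.82 Gbps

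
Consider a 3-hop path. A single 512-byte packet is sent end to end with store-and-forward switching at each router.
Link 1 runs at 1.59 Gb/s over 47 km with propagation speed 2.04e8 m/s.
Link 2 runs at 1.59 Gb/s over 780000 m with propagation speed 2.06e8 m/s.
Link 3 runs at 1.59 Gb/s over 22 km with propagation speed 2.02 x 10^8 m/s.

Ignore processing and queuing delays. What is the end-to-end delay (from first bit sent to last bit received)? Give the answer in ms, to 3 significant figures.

4.13 ms

L = 512 × 8 = 4096 bits.
Transmission delay per hop = L/R = 4096/1590000000 = 0.0025761 ms; 3 hops → 0.0077283 ms.
Propagation delays (d/s per hop): 0.230392, 3.78641, 0.108911 ms; sum = 4.12571 ms.
End-to-end = 4.13 ms.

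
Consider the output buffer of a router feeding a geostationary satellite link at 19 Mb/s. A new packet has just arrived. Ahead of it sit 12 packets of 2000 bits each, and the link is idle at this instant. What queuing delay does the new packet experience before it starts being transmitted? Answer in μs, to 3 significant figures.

1260 μs

Each queued packet: L/R = 2000/19000000 = 105.263 μs.
12 queued → 1263.16 μs.
Queuing delay = 1260 μs.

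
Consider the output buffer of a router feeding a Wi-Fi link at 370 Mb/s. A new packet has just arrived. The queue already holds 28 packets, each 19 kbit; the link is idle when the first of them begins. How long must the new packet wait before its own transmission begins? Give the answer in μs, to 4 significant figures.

Each queued packet: L/R = 19000/370000000 = 51.3514 μs.
28 queued → 1437.84 μs.
Queuing delay = 1438 μs.

1438 μs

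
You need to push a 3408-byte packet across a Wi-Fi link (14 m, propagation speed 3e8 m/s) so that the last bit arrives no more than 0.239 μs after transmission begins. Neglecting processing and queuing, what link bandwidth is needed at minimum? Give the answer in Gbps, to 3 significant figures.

142 Gbps

L = 27264 bits.
Propagation delay = 14 / 300000000 = 0.0466667 μs.
Transmission budget = 0.239 − 0.0466667 = 0.192333 μs.
R ≥ L / t_tx = 27264 bits / 1.92333e-07 s = 142 Gbps.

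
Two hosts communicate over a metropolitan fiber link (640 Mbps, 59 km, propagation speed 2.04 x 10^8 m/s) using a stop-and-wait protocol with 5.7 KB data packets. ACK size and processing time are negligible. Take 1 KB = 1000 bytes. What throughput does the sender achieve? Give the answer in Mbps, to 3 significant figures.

t_tx = L/R = 45600/640000000 = 7.125e-05 s.
t_prop = 59000/204000000 = 0.000289216 s; RTT = 0.000578431 s.
Cycle = t_tx + RTT = 0.000649681 s.
Throughput = L / cycle = 45600 / 0.000649681 = 70.2 Mbps.

70.2 Mbps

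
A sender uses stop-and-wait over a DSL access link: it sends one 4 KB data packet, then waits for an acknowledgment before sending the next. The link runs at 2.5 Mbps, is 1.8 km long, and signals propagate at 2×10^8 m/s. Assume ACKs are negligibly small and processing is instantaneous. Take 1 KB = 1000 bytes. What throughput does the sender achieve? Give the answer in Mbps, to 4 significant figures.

2.496 Mbps

t_tx = L/R = 32000/2500000 = 0.0128 s.
t_prop = 1800/200000000 = 9e-06 s; RTT = 1.8e-05 s.
Cycle = t_tx + RTT = 0.012818 s.
Throughput = L / cycle = 32000 / 0.012818 = 2.496 Mbps.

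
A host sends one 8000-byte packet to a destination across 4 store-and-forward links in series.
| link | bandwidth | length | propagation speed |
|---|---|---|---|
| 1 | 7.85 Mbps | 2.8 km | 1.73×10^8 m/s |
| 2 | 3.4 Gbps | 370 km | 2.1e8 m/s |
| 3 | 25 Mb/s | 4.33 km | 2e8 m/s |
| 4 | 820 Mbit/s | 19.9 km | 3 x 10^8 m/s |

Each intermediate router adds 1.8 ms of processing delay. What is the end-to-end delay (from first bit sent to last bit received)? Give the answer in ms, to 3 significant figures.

L = 8000 × 8 = 64000 bits.
Transmission delays (L/R per hop): 8.15287, 0.0188235, 2.56, 0.0780488 ms; sum = 10.8097 ms.
Propagation delays (d/s per hop): 0.016185, 1.7619, 0.02165, 0.0663333 ms; sum = 1.86607 ms.
Processing at 3 router(s): 3 × 1.8 ms = 5.4 ms.
End-to-end = 18.1 ms.

18.1 ms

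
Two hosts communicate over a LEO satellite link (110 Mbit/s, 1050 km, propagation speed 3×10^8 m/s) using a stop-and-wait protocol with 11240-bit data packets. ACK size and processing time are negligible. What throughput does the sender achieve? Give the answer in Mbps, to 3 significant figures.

1.58 Mbps

t_tx = L/R = 11240/110000000 = 0.000102182 s.
t_prop = 1050000/300000000 = 0.0035 s; RTT = 0.007 s.
Cycle = t_tx + RTT = 0.00710218 s.
Throughput = L / cycle = 11240 / 0.00710218 = 1.58 Mbps.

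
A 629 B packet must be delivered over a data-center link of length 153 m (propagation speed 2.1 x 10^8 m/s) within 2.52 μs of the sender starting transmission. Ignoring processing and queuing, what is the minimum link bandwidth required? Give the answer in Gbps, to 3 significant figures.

2.81 Gbps

L = 5032 bits.
Propagation delay = 153 / 210000000 = 0.728571 μs.
Transmission budget = 2.52 − 0.728571 = 1.79143 μs.
R ≥ L / t_tx = 5032 bits / 1.79143e-06 s = 2.81 Gbps.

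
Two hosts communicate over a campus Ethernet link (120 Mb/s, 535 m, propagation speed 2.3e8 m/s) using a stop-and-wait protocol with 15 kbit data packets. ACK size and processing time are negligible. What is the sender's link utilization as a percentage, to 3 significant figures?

t_tx = L/R = 15000/120000000 = 0.000125 s.
t_prop = 535/2.3e+08 = 2.32609e-06 s; RTT = 4.65217e-06 s.
Cycle = t_tx + RTT = 0.000129652 s.
Utilization = t_tx / cycle = 0.000125/0.000129652 = 96.4 %.

96.4 %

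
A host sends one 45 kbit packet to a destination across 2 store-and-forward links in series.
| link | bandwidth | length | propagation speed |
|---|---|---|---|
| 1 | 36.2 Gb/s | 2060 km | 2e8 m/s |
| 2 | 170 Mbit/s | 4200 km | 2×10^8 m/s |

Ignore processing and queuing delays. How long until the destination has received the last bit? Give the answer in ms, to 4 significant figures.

L = 45000 bits.
Transmission delays (L/R per hop): 0.00124309, 0.264706 ms; sum = 0.265949 ms.
Propagation delays (d/s per hop): 10.3, 21 ms; sum = 31.3 ms.
End-to-end = 31.57 ms.

31.57 ms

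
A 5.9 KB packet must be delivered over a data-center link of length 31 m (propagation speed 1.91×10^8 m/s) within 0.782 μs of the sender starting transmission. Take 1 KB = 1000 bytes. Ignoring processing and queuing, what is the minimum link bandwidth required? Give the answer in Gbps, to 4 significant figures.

76.17 Gbps

L = 47200 bits.
Propagation delay = 31 / 191000000 = 0.162304 μs.
Transmission budget = 0.782 − 0.162304 = 0.619696 μs.
R ≥ L / t_tx = 47200 bits / 6.19696e-07 s = 76.17 Gbps.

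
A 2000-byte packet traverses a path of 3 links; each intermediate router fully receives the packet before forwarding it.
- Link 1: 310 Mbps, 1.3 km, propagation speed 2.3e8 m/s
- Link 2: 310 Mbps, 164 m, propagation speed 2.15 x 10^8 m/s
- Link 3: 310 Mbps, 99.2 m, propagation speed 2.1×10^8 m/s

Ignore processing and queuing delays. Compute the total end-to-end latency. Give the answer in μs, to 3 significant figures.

162 μs

L = 2000 × 8 = 16000 bits.
Transmission delay per hop = L/R = 16000/310000000 = 51.6129 μs; 3 hops → 154.839 μs.
Propagation delays (d/s per hop): 5.65217, 0.762791, 0.472381 μs; sum = 6.88735 μs.
End-to-end = 162 μs.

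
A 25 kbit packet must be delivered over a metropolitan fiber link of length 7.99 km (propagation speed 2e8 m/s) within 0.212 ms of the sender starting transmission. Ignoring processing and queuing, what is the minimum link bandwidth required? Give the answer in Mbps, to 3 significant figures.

Propagation delay = 7990 / 200000000 = 0.03995 ms.
Transmission budget = 0.212 − 0.03995 = 0.17205 ms.
R ≥ L / t_tx = 25000 bits / 0.00017205 s = 145 Mbps.

145 Mbps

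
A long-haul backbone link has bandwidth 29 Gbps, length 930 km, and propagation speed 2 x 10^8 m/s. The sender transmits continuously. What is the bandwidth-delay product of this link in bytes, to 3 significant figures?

Propagation delay = 930000 / 200000000 = 0.00465 s.
BDP = R × t_prop = 29000000000 × 0.00465 = 134850000 bits.
In bytes: 134850000/8 = 16900000 bytes.

16900000 bytes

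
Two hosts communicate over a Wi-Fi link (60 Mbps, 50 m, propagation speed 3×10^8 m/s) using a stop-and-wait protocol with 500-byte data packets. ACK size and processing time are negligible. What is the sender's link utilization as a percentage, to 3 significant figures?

t_tx = L/R = 4000/60000000 = 6.66667e-05 s.
t_prop = 50/300000000 = 1.66667e-07 s; RTT = 3.33333e-07 s.
Cycle = t_tx + RTT = 6.7e-05 s.
Utilization = t_tx / cycle = 6.66667e-05/6.7e-05 = 99.5 %.

99.5 %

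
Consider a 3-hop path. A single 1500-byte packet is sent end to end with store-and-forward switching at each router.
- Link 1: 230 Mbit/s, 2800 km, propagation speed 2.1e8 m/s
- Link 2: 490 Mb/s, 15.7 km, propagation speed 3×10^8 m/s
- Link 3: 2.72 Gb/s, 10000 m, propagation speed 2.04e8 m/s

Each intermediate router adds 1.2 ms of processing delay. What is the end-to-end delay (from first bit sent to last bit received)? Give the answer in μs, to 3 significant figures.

15900 μs

L = 1500 × 8 = 12000 bits.
Transmission delays (L/R per hop): 52.1739, 24.4898, 4.41176 μs; sum = 81.0755 μs.
Propagation delays (d/s per hop): 13333.3, 52.3333, 49.0196 μs; sum = 13434.7 μs.
Processing at 2 router(s): 2 × 1.2 ms = 2400 μs.
End-to-end = 15900 μs.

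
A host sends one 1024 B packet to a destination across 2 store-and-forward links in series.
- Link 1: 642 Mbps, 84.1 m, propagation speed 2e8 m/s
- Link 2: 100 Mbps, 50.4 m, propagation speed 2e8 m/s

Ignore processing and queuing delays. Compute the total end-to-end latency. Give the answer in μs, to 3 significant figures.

95.4 μs

L = 1024 × 8 = 8192 bits.
Transmission delays (L/R per hop): 12.7601, 81.92 μs; sum = 94.6801 μs.
Propagation delays (d/s per hop): 0.4205, 0.252 μs; sum = 0.6725 μs.
End-to-end = 95.4 μs.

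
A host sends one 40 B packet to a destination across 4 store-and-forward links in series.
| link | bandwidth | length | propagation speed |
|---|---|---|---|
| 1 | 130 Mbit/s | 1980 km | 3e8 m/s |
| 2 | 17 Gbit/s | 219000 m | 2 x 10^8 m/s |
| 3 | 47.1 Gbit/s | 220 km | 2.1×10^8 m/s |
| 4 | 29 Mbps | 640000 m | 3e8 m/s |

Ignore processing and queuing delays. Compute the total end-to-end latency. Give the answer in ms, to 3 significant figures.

10.9 ms

L = 40 × 8 = 320 bits.
Transmission delays (L/R per hop): 0.00246154, 1.88235e-05, 6.79406e-06, 0.0110345 ms; sum = 0.0135216 ms.
Propagation delays (d/s per hop): 6.6, 1.095, 1.04762, 2.13333 ms; sum = 10.876 ms.
End-to-end = 10.9 ms.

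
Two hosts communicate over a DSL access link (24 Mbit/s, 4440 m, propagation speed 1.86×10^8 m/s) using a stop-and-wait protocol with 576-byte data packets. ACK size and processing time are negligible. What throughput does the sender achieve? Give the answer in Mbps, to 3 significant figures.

19.2 Mbps

t_tx = L/R = 4608/24000000 = 0.000192 s.
t_prop = 4440/186000000 = 2.3871e-05 s; RTT = 4.77419e-05 s.
Cycle = t_tx + RTT = 0.000239742 s.
Throughput = L / cycle = 4608 / 0.000239742 = 19.2 Mbps.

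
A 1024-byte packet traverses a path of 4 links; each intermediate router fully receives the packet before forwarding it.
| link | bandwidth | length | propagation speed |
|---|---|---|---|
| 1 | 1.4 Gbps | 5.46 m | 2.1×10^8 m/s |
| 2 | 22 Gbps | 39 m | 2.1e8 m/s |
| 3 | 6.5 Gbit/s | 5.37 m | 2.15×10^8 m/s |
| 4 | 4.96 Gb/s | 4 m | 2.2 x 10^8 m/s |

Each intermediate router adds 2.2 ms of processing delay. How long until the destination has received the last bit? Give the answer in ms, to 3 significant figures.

L = 1024 × 8 = 8192 bits.
Transmission delays (L/R per hop): 0.00585143, 0.000372364, 0.00126031, 0.00165161 ms; sum = 0.00913571 ms.
Propagation delays (d/s per hop): 2.6e-05, 0.000185714, 2.49767e-05, 1.81818e-05 ms; sum = 0.000254873 ms.
Processing at 3 router(s): 3 × 2.2 ms = 6.6 ms.
End-to-end = 6.61 ms.

6.61 ms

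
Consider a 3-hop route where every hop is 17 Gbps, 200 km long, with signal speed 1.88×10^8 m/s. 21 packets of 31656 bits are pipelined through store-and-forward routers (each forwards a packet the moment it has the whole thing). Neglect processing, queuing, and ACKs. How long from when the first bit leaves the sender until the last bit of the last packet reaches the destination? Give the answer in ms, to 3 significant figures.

3.23 ms

Per-hop transmission t_tx = L/R = 31656/17000000000 = 0.00186212 ms.
Per-hop propagation t_prop = 200000/188000000 = 1.06383 ms.
Pipeline fill: first packet needs 3·t_tx to clear all hops; remaining 20 packets each add one t_tx.
Total = (3+21-1)·t_tx + 3·t_prop = 23·0.00186212 + 3·1.06383 = 3.23 ms.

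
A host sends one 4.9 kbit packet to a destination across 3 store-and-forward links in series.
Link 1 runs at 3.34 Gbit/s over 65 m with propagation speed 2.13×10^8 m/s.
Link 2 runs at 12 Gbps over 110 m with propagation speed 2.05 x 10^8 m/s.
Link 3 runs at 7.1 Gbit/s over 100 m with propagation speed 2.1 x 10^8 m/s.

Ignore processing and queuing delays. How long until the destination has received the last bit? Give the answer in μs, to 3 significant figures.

L = 4900 bits.
Transmission delays (L/R per hop): 1.46707, 0.408333, 0.690141 μs; sum = 2.56554 μs.
Propagation delays (d/s per hop): 0.305164, 0.536585, 0.47619 μs; sum = 1.31794 μs.
End-to-end = 3.88 μs.

3.88 μs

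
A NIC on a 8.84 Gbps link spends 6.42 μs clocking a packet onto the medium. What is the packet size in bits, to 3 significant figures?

56800 bits

L = R × t_tx = 8840000000 b/s × 6.42e-06 s = 56752.8 bits.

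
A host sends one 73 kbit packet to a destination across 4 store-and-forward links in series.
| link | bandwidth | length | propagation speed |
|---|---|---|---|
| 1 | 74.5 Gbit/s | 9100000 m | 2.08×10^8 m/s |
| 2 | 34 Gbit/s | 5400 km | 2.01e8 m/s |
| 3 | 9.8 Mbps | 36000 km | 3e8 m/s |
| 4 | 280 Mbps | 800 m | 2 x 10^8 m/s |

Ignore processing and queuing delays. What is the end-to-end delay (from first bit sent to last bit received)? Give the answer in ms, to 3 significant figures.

198 ms

L = 73000 bits.
Transmission delays (L/R per hop): 0.000979866, 0.00214706, 7.44898, 0.260714 ms; sum = 7.71282 ms.
Propagation delays (d/s per hop): 43.75, 26.8657, 120, 0.004 ms; sum = 190.62 ms.
End-to-end = 198 ms.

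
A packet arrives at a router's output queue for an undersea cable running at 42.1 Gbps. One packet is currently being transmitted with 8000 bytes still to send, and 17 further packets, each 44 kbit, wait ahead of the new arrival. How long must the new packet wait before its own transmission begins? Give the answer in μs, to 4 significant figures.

Each queued packet: L/R = 44000/42100000000 = 1.04513 μs.
17 queued → 17.7672 μs.
Plus remaining 64000 bits of current packet: 1.52019 μs.
Queuing delay = 19.29 μs.

19.29 μs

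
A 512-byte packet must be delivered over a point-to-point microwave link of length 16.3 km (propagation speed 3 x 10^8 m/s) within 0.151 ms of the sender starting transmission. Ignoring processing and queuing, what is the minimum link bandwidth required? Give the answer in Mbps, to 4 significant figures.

42.37 Mbps

L = 4096 bits.
Propagation delay = 16300 / 300000000 = 0.0543333 ms.
Transmission budget = 0.151 − 0.0543333 = 0.0966667 ms.
R ≥ L / t_tx = 4096 bits / 9.66667e-05 s = 42.37 Mbps.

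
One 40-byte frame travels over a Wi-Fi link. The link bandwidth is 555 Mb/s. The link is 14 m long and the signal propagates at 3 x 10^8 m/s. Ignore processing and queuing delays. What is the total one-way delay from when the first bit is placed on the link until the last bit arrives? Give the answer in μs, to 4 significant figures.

L = 40 × 8 = 320 bits.
Transmission delay = L/R = 320 / 555000000 = 0.576577 μs.
Propagation delay = d/s = 14 m / 300000000 m/s = 0.0466667 μs.
Total = 0.6232 μs.

0.6232 μs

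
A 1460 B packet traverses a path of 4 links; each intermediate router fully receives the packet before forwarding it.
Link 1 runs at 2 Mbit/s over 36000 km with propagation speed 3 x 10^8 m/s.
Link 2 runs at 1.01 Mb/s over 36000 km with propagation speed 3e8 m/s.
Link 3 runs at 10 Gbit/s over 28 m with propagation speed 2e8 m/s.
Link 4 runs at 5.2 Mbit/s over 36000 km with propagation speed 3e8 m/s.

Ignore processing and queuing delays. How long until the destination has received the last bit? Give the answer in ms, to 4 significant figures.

L = 1460 × 8 = 11680 bits.
Transmission delays (L/R per hop): 5.84, 11.5644, 0.001168, 2.24615 ms; sum = 19.6517 ms.
Propagation delays (d/s per hop): 120, 120, 0.00014, 120 ms; sum = 360 ms.
End-to-end = 379.7 ms.

379.7 ms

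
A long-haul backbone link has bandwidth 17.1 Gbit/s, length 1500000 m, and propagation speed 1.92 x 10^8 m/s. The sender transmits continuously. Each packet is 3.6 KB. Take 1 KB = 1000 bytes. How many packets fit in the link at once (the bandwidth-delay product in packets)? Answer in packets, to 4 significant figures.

Propagation delay = 1500000 / 192000000 = 0.0078125 s.
BDP = R × t_prop = 1.71e+10 × 0.0078125 = 133594000 bits.
In packets of 28800 bits: 4639 packets.

4639 packets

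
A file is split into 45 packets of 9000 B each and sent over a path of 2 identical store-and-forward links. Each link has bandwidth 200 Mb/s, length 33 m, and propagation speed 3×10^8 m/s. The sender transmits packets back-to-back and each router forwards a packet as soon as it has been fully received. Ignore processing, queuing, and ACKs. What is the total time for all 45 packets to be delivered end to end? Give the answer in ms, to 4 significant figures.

16.56 ms

Per-hop transmission t_tx = L/R = 72000/200000000 = 0.36 ms.
Per-hop propagation t_prop = 33/300000000 = 0.00011 ms.
Pipeline fill: first packet needs 2·t_tx to clear all hops; remaining 44 packets each add one t_tx.
Total = (2+45-1)·t_tx + 2·t_prop = 46·0.36 + 2·0.00011 = 16.56 ms.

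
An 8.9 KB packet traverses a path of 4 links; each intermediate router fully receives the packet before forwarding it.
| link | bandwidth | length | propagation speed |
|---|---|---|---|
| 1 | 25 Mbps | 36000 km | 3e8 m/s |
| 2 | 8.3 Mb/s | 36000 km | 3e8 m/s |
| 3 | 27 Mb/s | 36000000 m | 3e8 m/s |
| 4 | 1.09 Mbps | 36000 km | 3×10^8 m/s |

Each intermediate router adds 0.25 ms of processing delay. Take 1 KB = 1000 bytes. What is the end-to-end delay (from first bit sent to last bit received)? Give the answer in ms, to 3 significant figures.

560 ms

L = 71200 bits.
Transmission delays (L/R per hop): 2.848, 8.57831, 2.63704, 65.3211 ms; sum = 79.3845 ms.
Propagation delays (d/s per hop): 120, 120, 120, 120 ms; sum = 480 ms.
Processing at 3 router(s): 3 × 0.25 ms = 0.75 ms.
End-to-end = 560 ms.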